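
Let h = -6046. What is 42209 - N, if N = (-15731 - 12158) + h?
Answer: 76144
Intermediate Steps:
N = -33935 (N = (-15731 - 12158) - 6046 = -27889 - 6046 = -33935)
42209 - N = 42209 - 1*(-33935) = 42209 + 33935 = 76144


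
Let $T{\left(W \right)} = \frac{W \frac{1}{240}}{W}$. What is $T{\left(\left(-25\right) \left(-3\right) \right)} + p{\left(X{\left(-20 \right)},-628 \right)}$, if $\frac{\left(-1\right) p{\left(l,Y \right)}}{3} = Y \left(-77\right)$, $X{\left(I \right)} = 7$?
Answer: $- \frac{34816319}{240} \approx -1.4507 \cdot 10^{5}$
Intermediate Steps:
$p{\left(l,Y \right)} = 231 Y$ ($p{\left(l,Y \right)} = - 3 Y \left(-77\right) = - 3 \left(- 77 Y\right) = 231 Y$)
$T{\left(W \right)} = \frac{1}{240}$ ($T{\left(W \right)} = \frac{W \frac{1}{240}}{W} = \frac{\frac{1}{240} W}{W} = \frac{1}{240}$)
$T{\left(\left(-25\right) \left(-3\right) \right)} + p{\left(X{\left(-20 \right)},-628 \right)} = \frac{1}{240} + 231 \left(-628\right) = \frac{1}{240} - 145068 = - \frac{34816319}{240}$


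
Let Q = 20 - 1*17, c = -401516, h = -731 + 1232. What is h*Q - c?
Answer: 403019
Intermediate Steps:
h = 501
Q = 3 (Q = 20 - 17 = 3)
h*Q - c = 501*3 - 1*(-401516) = 1503 + 401516 = 403019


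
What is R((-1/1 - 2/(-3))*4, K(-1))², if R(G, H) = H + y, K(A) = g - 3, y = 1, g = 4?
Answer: 4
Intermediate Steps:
K(A) = 1 (K(A) = 4 - 3 = 1)
R(G, H) = 1 + H (R(G, H) = H + 1 = 1 + H)
R((-1/1 - 2/(-3))*4, K(-1))² = (1 + 1)² = 2² = 4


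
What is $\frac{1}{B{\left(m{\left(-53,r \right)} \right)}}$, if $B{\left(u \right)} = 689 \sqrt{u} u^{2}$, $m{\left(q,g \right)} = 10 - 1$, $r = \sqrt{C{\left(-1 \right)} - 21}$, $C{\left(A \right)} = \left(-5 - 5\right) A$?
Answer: $\frac{1}{167427} \approx 5.9728 \cdot 10^{-6}$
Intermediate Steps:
$C{\left(A \right)} = - 10 A$
$r = i \sqrt{11}$ ($r = \sqrt{\left(-10\right) \left(-1\right) - 21} = \sqrt{10 - 21} = \sqrt{-11} = i \sqrt{11} \approx 3.3166 i$)
$m{\left(q,g \right)} = 9$
$B{\left(u \right)} = 689 u^{\frac{5}{2}}$
$\frac{1}{B{\left(m{\left(-53,r \right)} \right)}} = \frac{1}{689 \cdot 9^{\frac{5}{2}}} = \frac{1}{689 \cdot 243} = \frac{1}{167427}$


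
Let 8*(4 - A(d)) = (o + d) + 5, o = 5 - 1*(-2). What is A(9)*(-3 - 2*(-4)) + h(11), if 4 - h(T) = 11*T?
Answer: -881/8 ≈ -110.13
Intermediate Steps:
o = 7 (o = 5 + 2 = 7)
h(T) = 4 - 11*T
A(d) = 5/2 - d/8 (A(d) = 4 - ((7 + d) + 5)/8 = 4 - (12 + d)/8 = 4 + (-3/2 - d/8) = 5/2 - d/8)
A(9)*(-3 - 2*(-4)) + h(11) = (5/2 - ⅛*9)*(-3 - 2*(-4)) + (4 - 11*11) = (5/2 - 9/8)*(-3 + 8) + (4 - 121) = (11/8)*5 - 117 = 55/8 - 117 = -881/8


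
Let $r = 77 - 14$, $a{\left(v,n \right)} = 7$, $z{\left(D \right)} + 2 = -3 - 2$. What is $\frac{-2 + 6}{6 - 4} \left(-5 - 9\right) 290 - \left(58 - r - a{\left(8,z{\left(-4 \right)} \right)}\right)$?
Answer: $-8108$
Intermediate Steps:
$z{\left(D \right)} = -7$ ($z{\left(D \right)} = -2 - 5 = -7$)
$r = 63$
$\frac{-2 + 6}{6 - 4} \left(-5 - 9\right) 290 - \left(58 - r - a{\left(8,z{\left(-4 \right)} \right)}\right) = \frac{-2 + 6}{6 - 4} \left(-5 - 9\right) 290 + \left(\left(7 + 63\right) - 58\right) = \frac{4}{2} \left(-14\right) 290 + \left(70 - 58\right) = 4 \cdot \frac{1}{2} \left(-14\right) 290 + 12 = 2 \left(-14\right) 290 + 12 = \left(-28\right) 290 + 12 = -8120 + 12 = -8108$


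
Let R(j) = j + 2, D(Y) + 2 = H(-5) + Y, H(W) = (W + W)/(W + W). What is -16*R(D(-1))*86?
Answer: 0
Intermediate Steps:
H(W) = 1 (H(W) = (2*W)/((2*W)) = (2*W)*(1/(2*W)) = 1)
D(Y) = -1 + Y (D(Y) = -2 + (1 + Y) = -1 + Y)
R(j) = 2 + j
-16*R(D(-1))*86 = -16*(2 + (-1 - 1))*86 = -16*(2 - 2)*86 = -16*0*86 = 0*86 = 0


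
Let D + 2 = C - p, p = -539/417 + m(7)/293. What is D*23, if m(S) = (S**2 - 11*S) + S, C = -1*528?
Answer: -1485552658/122181 ≈ -12159.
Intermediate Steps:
C = -528
m(S) = S**2 - 10*S
p = -166684/122181 (p = -539/417 + (7*(-10 + 7))/293 = -539*1/417 + (7*(-3))*(1/293) = -539/417 - 21*1/293 = -539/417 - 21/293 = -166684/122181 ≈ -1.3642)
D = -64589246/122181 (D = -2 + (-528 - 1*(-166684/122181)) = -2 + (-528 + 166684/122181) = -2 - 64344884/122181 = -64589246/122181 ≈ -528.64)
D*23 = -64589246/122181*23 = -1485552658/122181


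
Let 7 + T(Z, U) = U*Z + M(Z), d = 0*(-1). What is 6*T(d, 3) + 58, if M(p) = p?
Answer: 16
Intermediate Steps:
d = 0
T(Z, U) = -7 + Z + U*Z (T(Z, U) = -7 + (U*Z + Z) = -7 + (Z + U*Z) = -7 + Z + U*Z)
6*T(d, 3) + 58 = 6*(-7 + 0 + 3*0) + 58 = 6*(-7 + 0 + 0) + 58 = 6*(-7) + 58 = -42 + 58 = 16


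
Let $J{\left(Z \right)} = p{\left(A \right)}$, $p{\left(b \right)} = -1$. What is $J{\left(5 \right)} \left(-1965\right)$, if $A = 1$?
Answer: $1965$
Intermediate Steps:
$J{\left(Z \right)} = -1$
$J{\left(5 \right)} \left(-1965\right) = \left(-1\right) \left(-1965\right) = 1965$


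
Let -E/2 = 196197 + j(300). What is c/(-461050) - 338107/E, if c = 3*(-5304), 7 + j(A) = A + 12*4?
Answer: 81069428831/90613844900 ≈ 0.89467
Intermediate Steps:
j(A) = 41 + A (j(A) = -7 + (A + 12*4) = -7 + (A + 48) = -7 + (48 + A) = 41 + A)
c = -15912
E = -393076 (E = -2*(196197 + (41 + 300)) = -2*(196197 + 341) = -2*196538 = -393076)
c/(-461050) - 338107/E = -15912/(-461050) - 338107/(-393076) = -15912*(-1/461050) - 338107*(-1/393076) = 7956/230525 + 338107/393076 = 81069428831/90613844900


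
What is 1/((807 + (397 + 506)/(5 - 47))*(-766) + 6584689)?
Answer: 1/5982996 ≈ 1.6714e-7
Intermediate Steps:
1/((807 + (397 + 506)/(5 - 47))*(-766) + 6584689) = 1/((807 + 903/(-42))*(-766) + 6584689) = 1/((807 + 903*(-1/42))*(-766) + 6584689) = 1/((807 - 43/2)*(-766) + 6584689) = 1/((1571/2)*(-766) + 6584689) = 1/(-601693 + 6584689) = 1/5982996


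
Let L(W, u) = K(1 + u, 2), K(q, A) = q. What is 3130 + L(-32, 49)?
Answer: 3180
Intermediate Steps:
L(W, u) = 1 + u
3130 + L(-32, 49) = 3130 + (1 + 49) = 3130 + 50 = 3180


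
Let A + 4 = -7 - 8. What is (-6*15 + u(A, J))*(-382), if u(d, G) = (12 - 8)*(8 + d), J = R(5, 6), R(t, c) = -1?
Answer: 51188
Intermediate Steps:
A = -19 (A = -4 + (-7 - 8) = -4 - 15 = -19)
J = -1
u(d, G) = 32 + 4*d (u(d, G) = 4*(8 + d) = 32 + 4*d)
(-6*15 + u(A, J))*(-382) = (-6*15 + (32 + 4*(-19)))*(-382) = (-90 + (32 - 76))*(-382) = (-90 - 44)*(-382) = -134*(-382) = 51188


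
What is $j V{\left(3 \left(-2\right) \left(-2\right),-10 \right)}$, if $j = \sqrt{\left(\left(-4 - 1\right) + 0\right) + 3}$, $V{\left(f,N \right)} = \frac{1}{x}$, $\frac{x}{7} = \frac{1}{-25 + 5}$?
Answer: $- \frac{20 i \sqrt{2}}{7} \approx - 4.0406 i$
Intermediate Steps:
$x = - \frac{7}{20}$ ($x = \frac{7}{-25 + 5} = \frac{7}{-20} = 7 \left(- \frac{1}{20}\right) = - \frac{7}{20} \approx -0.35$)
$V{\left(f,N \right)} = - \frac{20}{7}$ ($V{\left(f,N \right)} = \frac{1}{- \frac{7}{20}} = - \frac{20}{7}$)
$j = i \sqrt{2}$ ($j = \sqrt{\left(-5 + 0\right) + 3} = \sqrt{-5 + 3} = \sqrt{-2} = i \sqrt{2} \approx 1.4142 i$)
$j V{\left(3 \left(-2\right) \left(-2\right),-10 \right)} = i \sqrt{2} \left(- \frac{20}{7}\right) = - \frac{20 i \sqrt{2}}{7}$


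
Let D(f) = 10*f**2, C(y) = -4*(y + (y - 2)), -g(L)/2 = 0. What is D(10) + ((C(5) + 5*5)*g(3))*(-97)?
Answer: 1000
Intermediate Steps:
g(L) = 0 (g(L) = -2*0 = 0)
C(y) = 8 - 8*y (C(y) = -4*(y + (-2 + y)) = -4*(-2 + 2*y) = 8 - 8*y)
D(10) + ((C(5) + 5*5)*g(3))*(-97) = 10*10**2 + (((8 - 8*5) + 5*5)*0)*(-97) = 10*100 + (((8 - 40) + 25)*0)*(-97) = 1000 + ((-32 + 25)*0)*(-97) = 1000 - 7*0*(-97) = 1000 + 0*(-97) = 1000 + 0 = 1000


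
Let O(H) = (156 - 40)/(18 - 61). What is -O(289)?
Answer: 116/43 ≈ 2.6977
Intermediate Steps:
O(H) = -116/43 (O(H) = 116/(-43) = 116*(-1/43) = -116/43)
-O(289) = -1*(-116/43) = 116/43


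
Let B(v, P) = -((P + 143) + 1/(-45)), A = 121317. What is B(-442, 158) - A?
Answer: -5472809/45 ≈ -1.2162e+5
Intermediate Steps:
B(v, P) = -6434/45 - P (B(v, P) = -((143 + P) - 1/45) = -(6434/45 + P) = -6434/45 - P)
B(-442, 158) - A = (-6434/45 - 1*158) - 1*121317 = (-6434/45 - 158) - 121317 = -13544/45 - 121317 = -5472809/45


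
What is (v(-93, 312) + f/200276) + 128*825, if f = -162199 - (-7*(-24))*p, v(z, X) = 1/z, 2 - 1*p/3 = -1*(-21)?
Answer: 1966856146585/18625668 ≈ 1.0560e+5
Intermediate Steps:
p = -57 (p = 6 - (-3)*(-21) = 6 - 3*21 = 6 - 63 = -57)
f = -152623 (f = -162199 - (-7*(-24))*(-57) = -162199 - 168*(-57) = -162199 - 1*(-9576) = -162199 + 9576 = -152623)
(v(-93, 312) + f/200276) + 128*825 = (1/(-93) - 152623/200276) + 128*825 = (-1/93 - 152623*1/200276) + 105600 = (-1/93 - 152623/200276) + 105600 = -14394215/18625668 + 105600 = 1966856146585/18625668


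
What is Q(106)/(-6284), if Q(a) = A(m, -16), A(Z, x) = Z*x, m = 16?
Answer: 64/1571 ≈ 0.040738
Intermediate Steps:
Q(a) = -256 (Q(a) = 16*(-16) = -256)
Q(106)/(-6284) = -256/(-6284) = -256*(-1/6284) = 64/1571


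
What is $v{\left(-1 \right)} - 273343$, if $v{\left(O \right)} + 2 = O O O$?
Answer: $-273346$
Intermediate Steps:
$v{\left(O \right)} = -2 + O^{3}$ ($v{\left(O \right)} = -2 + O O O = -2 + O^{2} O = -2 + O^{3}$)
$v{\left(-1 \right)} - 273343 = \left(-2 + \left(-1\right)^{3}\right) - 273343 = \left(-2 - 1\right) - 273343 = -3 - 273343 = -273346$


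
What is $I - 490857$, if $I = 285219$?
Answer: $-205638$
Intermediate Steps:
$I - 490857 = 285219 - 490857 = -205638$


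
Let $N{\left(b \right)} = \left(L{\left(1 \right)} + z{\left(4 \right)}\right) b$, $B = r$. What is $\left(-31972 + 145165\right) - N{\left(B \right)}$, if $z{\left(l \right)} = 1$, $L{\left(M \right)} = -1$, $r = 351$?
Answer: $113193$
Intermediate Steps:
$B = 351$
$N{\left(b \right)} = 0$ ($N{\left(b \right)} = \left(-1 + 1\right) b = 0 b = 0$)
$\left(-31972 + 145165\right) - N{\left(B \right)} = \left(-31972 + 145165\right) - 0 = 113193 + 0 = 113193$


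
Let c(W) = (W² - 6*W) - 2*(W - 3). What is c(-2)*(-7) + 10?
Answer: -172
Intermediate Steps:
c(W) = 6 + W² - 8*W (c(W) = (W² - 6*W) - 2*(-3 + W) = (W² - 6*W) + (6 - 2*W) = 6 + W² - 8*W)
c(-2)*(-7) + 10 = (6 + (-2)² - 8*(-2))*(-7) + 10 = (6 + 4 + 16)*(-7) + 10 = 26*(-7) + 10 = -182 + 10 = -172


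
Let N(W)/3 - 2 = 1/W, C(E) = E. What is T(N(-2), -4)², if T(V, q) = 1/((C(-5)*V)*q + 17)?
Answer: 1/11449 ≈ 8.7344e-5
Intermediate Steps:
N(W) = 6 + 3/W
T(V, q) = 1/(17 - 5*V*q) (T(V, q) = 1/((-5*V)*q + 17) = 1/(-5*V*q + 17) = 1/(17 - 5*V*q))
T(N(-2), -4)² = (1/(17 - 5*(6 + 3/(-2))*(-4)))² = (1/(17 - 5*(6 + 3*(-½))*(-4)))² = (1/(17 - 5*(6 - 3/2)*(-4)))² = (1/(17 - 5*9/2*(-4)))² = (1/(17 + 90))² = (1/107)² = 1/11449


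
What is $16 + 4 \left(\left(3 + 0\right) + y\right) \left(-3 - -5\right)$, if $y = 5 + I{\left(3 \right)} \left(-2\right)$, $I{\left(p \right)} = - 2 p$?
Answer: $176$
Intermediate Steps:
$y = 17$ ($y = 5 + \left(-2\right) 3 \left(-2\right) = 5 - -12 = 5 + 12 = 17$)
$16 + 4 \left(\left(3 + 0\right) + y\right) \left(-3 - -5\right) = 16 + 4 \left(\left(3 + 0\right) + 17\right) \left(-3 - -5\right) = 16 + 4 \left(3 + 17\right) \left(-3 + 5\right) = 16 + 4 \cdot 20 \cdot 2 = 16 + 80 \cdot 2 = 16 + 160 = 176$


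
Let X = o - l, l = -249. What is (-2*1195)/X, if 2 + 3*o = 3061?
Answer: -3585/1903 ≈ -1.8839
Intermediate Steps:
o = 3059/3 (o = -⅔ + (⅓)*3061 = -⅔ + 3061/3 = 3059/3 ≈ 1019.7)
X = 3806/3 (X = 3059/3 - 1*(-249) = 3059/3 + 249 = 3806/3 ≈ 1268.7)
(-2*1195)/X = (-2*1195)/(3806/3) = -2390*3/3806 = -3585/1903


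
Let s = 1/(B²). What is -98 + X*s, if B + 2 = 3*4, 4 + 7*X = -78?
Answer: -34341/350 ≈ -98.117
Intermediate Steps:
X = -82/7 (X = -4/7 + (⅐)*(-78) = -4/7 - 78/7 = -82/7 ≈ -11.714)
B = 10 (B = -2 + 3*4 = -2 + 12 = 10)
s = 1/100 (s = 1/(10²) = 1/100 ≈ 0.010000)
-98 + X*s = -98 - 82/7*1/100 = -98 - 41/350 = -34341/350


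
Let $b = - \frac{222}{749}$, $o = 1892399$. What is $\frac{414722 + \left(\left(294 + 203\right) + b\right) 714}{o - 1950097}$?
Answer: $- \frac{41161208}{3086843} \approx -13.334$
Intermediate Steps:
$b = - \frac{222}{749}$ ($b = \left(-222\right) \frac{1}{749} = - \frac{222}{749} \approx -0.2964$)
$\frac{414722 + \left(\left(294 + 203\right) + b\right) 714}{o - 1950097} = \frac{414722 + \left(\left(294 + 203\right) - \frac{222}{749}\right) 714}{1892399 - 1950097} = \frac{414722 + \left(497 - \frac{222}{749}\right) 714}{-57698} = \left(414722 + \frac{372031}{749} \cdot 714\right) \left(- \frac{1}{57698}\right) = \left(414722 + \frac{37947162}{107}\right) \left(- \frac{1}{57698}\right) = \frac{82322416}{107} \left(- \frac{1}{57698}\right) = - \frac{41161208}{3086843}$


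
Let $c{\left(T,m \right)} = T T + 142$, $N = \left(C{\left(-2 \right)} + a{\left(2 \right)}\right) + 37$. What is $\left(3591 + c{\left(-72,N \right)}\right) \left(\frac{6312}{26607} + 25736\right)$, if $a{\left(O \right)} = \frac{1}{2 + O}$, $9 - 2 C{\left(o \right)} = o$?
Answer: $\frac{2035347052896}{8869} \approx 2.2949 \cdot 10^{8}$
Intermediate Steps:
$C{\left(o \right)} = \frac{9}{2} - \frac{o}{2}$
$N = \frac{171}{4}$ ($N = \left(\left(\frac{9}{2} - -1\right) + \frac{1}{2 + 2}\right) + 37 = \left(\left(\frac{9}{2} + 1\right) + \frac{1}{4}\right) + 37 = \left(\frac{11}{2} + \frac{1}{4}\right) + 37 = \frac{23}{4} + 37 = \frac{171}{4} \approx 42.75$)
$c{\left(T,m \right)} = 142 + T^{2}$ ($c{\left(T,m \right)} = T^{2} + 142 = 142 + T^{2}$)
$\left(3591 + c{\left(-72,N \right)}\right) \left(\frac{6312}{26607} + 25736\right) = \left(3591 + \left(142 + \left(-72\right)^{2}\right)\right) \left(\frac{6312}{26607} + 25736\right) = \left(3591 + \left(142 + 5184\right)\right) \left(6312 \cdot \frac{1}{26607} + 25736\right) = \left(3591 + 5326\right) \left(\frac{2104}{8869} + 25736\right) = 8917 \cdot \frac{228254688}{8869} = \frac{2035347052896}{8869}$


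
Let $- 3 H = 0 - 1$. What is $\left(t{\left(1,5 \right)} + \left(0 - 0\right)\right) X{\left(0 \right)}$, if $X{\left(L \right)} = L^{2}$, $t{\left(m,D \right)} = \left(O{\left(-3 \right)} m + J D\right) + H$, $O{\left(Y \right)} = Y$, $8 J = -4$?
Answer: $0$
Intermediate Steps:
$J = - \frac{1}{2}$ ($J = \frac{1}{8} \left(-4\right) = - \frac{1}{2} \approx -0.5$)
$H = \frac{1}{3}$ ($H = - \frac{0 - 1}{3} = \left(- \frac{1}{3}\right) \left(-1\right) = \frac{1}{3} \approx 0.33333$)
$t{\left(m,D \right)} = \frac{1}{3} - 3 m - \frac{D}{2}$ ($t{\left(m,D \right)} = \left(- 3 m - \frac{D}{2}\right) + \frac{1}{3} = \frac{1}{3} - 3 m - \frac{D}{2}$)
$\left(t{\left(1,5 \right)} + \left(0 - 0\right)\right) X{\left(0 \right)} = \left(\left(\frac{1}{3} - 3 - \frac{5}{2}\right) + \left(0 - 0\right)\right) 0^{2} = \left(\left(\frac{1}{3} - 3 - \frac{5}{2}\right) + \left(0 + 0\right)\right) 0 = \left(- \frac{31}{6} + 0\right) 0 = \left(- \frac{31}{6}\right) 0 = 0$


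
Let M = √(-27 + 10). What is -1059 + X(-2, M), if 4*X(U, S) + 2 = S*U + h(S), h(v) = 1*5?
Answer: -4233/4 - I*√17/2 ≈ -1058.3 - 2.0616*I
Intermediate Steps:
h(v) = 5
M = I*√17 (M = √(-17) = I*√17 ≈ 4.1231*I)
X(U, S) = ¾ + S*U/4 (X(U, S) = -½ + (S*U + 5)/4 = -½ + (5 + S*U)/4 = -½ + (5/4 + S*U/4) = ¾ + S*U/4)
-1059 + X(-2, M) = -1059 + (¾ + (¼)*(I*√17)*(-2)) = -1059 + (¾ - I*√17/2) = -4233/4 - I*√17/2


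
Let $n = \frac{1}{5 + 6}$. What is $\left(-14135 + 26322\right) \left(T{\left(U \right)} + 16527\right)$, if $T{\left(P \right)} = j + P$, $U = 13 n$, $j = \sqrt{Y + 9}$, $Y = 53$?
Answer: $\frac{2215718470}{11} + 12187 \sqrt{62} \approx 2.0152 \cdot 10^{8}$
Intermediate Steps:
$j = \sqrt{62}$ ($j = \sqrt{53 + 9} = \sqrt{62} \approx 7.874$)
$n = \frac{1}{11} \approx 0.090909$
$U = \frac{13}{11}$ ($U = 13 \cdot \frac{1}{11} = \frac{13}{11} \approx 1.1818$)
$T{\left(P \right)} = P + \sqrt{62}$ ($T{\left(P \right)} = \sqrt{62} + P = P + \sqrt{62}$)
$\left(-14135 + 26322\right) \left(T{\left(U \right)} + 16527\right) = \left(-14135 + 26322\right) \left(\left(\frac{13}{11} + \sqrt{62}\right) + 16527\right) = 12187 \left(\frac{181810}{11} + \sqrt{62}\right) = \frac{2215718470}{11} + 12187 \sqrt{62}$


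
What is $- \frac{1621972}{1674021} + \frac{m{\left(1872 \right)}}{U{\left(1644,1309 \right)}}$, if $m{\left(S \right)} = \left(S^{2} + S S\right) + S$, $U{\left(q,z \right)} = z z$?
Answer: $\frac{1279534339844}{409771882443} \approx 3.1226$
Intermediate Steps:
$U{\left(q,z \right)} = z^{2}$
$m{\left(S \right)} = S + 2 S^{2}$ ($m{\left(S \right)} = \left(S^{2} + S^{2}\right) + S = 2 S^{2} + S = S + 2 S^{2}$)
$- \frac{1621972}{1674021} + \frac{m{\left(1872 \right)}}{U{\left(1644,1309 \right)}} = - \frac{1621972}{1674021} + \frac{1872 \left(1 + 2 \cdot 1872\right)}{1309^{2}} = \left(-1621972\right) \frac{1}{1674021} + \frac{1872 \left(1 + 3744\right)}{1713481} = - \frac{1621972}{1674021} + 1872 \cdot 3745 \cdot \frac{1}{1713481} = - \frac{1621972}{1674021} + 7010640 \cdot \frac{1}{1713481} = - \frac{1621972}{1674021} + \frac{1001520}{244783} = \frac{1279534339844}{409771882443}$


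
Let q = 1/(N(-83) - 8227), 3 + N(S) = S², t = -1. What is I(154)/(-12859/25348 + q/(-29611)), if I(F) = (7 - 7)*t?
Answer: 0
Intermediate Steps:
N(S) = -3 + S²
q = -1/1341 (q = 1/((-3 + (-83)²) - 8227) = 1/((-3 + 6889) - 8227) = 1/(6886 - 8227) = 1/(-1341) = -1/1341 ≈ -0.00074571)
I(F) = 0 (I(F) = (7 - 7)*(-1) = 0*(-1) = 0)
I(154)/(-12859/25348 + q/(-29611)) = 0/(-12859/25348 - 1/1341/(-29611)) = 0/(-12859*1/25348 - 1/1341*(-1/29611)) = 0/(-12859/25348 + 1/39708351) = 0/(-510609660161/1006527281148) = 0*(-1006527281148/510609660161) = 0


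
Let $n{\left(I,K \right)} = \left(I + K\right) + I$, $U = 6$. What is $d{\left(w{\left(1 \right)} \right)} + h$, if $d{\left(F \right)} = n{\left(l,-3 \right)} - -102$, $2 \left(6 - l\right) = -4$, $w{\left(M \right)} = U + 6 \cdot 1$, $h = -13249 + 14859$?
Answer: $1725$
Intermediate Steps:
$h = 1610$
$w{\left(M \right)} = 12$ ($w{\left(M \right)} = 6 + 6 \cdot 1 = 6 + 6 = 12$)
$l = 8$ ($l = 6 - -2 = 6 + 2 = 8$)
$n{\left(I,K \right)} = K + 2 I$
$d{\left(F \right)} = 115$ ($d{\left(F \right)} = \left(-3 + 2 \cdot 8\right) - -102 = \left(-3 + 16\right) + 102 = 13 + 102 = 115$)
$d{\left(w{\left(1 \right)} \right)} + h = 115 + 1610 = 1725$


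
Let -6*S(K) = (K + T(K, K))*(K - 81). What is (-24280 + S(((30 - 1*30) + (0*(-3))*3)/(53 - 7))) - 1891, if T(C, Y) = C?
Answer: -26171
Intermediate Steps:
S(K) = -K*(-81 + K)/3 (S(K) = -(K + K)*(K - 81)/6 = -2*K*(-81 + K)/6 = -K*(-81 + K)/3)
(-24280 + S(((30 - 1*30) + (0*(-3))*3)/(53 - 7))) - 1891 = (-24280 + (((30 - 1*30) + (0*(-3))*3)/(53 - 7))*(81 - ((30 - 1*30) + (0*(-3))*3)/(53 - 7))/3) - 1891 = (-24280 + (((30 - 30) + 0*3)/46)*(81 - ((30 - 30) + 0*3)/46)/3) - 1891 = (-24280 + ((0 + 0)*(1/46))*(81 - (0 + 0)/46)/3) - 1891 = (-24280 + (0*(1/46))*(81 - 0/46)/3) - 1891 = (-24280 + (⅓)*0*(81 - 1*0)) - 1891 = (-24280 + (⅓)*0*(81 + 0)) - 1891 = (-24280 + (⅓)*0*81) - 1891 = (-24280 + 0) - 1891 = -24280 - 1891 = -26171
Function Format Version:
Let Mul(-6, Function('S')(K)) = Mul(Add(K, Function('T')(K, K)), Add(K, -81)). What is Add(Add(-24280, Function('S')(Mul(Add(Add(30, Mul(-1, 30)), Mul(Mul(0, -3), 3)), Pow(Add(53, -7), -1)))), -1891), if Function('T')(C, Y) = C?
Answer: -26171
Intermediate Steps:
Function('S')(K) = Mul(Rational(-1, 3), K, Add(-81, K)) (Function('S')(K) = Mul(Rational(-1, 6), Mul(Add(K, K), Add(K, -81))) = Mul(Rational(-1, 6), Mul(Mul(2, K), Add(-81, K))) = Mul(Rational(-1, 6), Mul(2, K, Add(-81, K))) = Mul(Rational(-1, 3), K, Add(-81, K)))
Add(Add(-24280, Function('S')(Mul(Add(Add(30, Mul(-1, 30)), Mul(Mul(0, -3), 3)), Pow(Add(53, -7), -1)))), -1891) = Add(Add(-24280, Mul(Rational(1, 3), Mul(Add(Add(30, Mul(-1, 30)), Mul(Mul(0, -3), 3)), Pow(Add(53, -7), -1)), Add(81, Mul(-1, Mul(Add(Add(30, Mul(-1, 30)), Mul(Mul(0, -3), 3)), Pow(Add(53, -7), -1)))))), -1891) = Add(Add(-24280, Mul(Rational(1, 3), Mul(Add(Add(30, -30), Mul(0, 3)), Pow(46, -1)), Add(81, Mul(-1, Mul(Add(Add(30, -30), Mul(0, 3)), Pow(46, -1)))))), -1891) = Add(Add(-24280, Mul(Rational(1, 3), Mul(Add(0, 0), Rational(1, 46)), Add(81, Mul(-1, Mul(Add(0, 0), Rational(1, 46)))))), -1891) = Add(Add(-24280, Mul(Rational(1, 3), Mul(0, Rational(1, 46)), Add(81, Mul(-1, Mul(0, Rational(1, 46)))))), -1891) = Add(Add(-24280, Mul(Rational(1, 3), 0, Add(81, Mul(-1, 0)))), -1891) = Add(Add(-24280, Mul(Rational(1, 3), 0, Add(81, 0))), -1891) = Add(Add(-24280, Mul(Rational(1, 3), 0, 81)), -1891) = Add(Add(-24280, 0), -1891) = Add(-24280, -1891) = -26171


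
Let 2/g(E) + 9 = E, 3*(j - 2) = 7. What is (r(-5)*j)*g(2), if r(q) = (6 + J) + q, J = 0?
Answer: -26/21 ≈ -1.2381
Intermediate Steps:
j = 13/3 (j = 2 + (⅓)*7 = 2 + 7/3 = 13/3 ≈ 4.3333)
g(E) = 2/(-9 + E)
r(q) = 6 + q (r(q) = (6 + 0) + q = 6 + q)
(r(-5)*j)*g(2) = ((6 - 5)*(13/3))*(2/(-9 + 2)) = (1*(13/3))*(2/(-7)) = 13*(2*(-⅐))/3 = (13/3)*(-2/7) = -26/21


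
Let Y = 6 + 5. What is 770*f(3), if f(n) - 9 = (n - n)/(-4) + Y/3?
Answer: 29260/3 ≈ 9753.3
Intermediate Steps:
Y = 11
f(n) = 38/3 (f(n) = 9 + ((n - n)/(-4) + 11/3) = 9 + (0*(-¼) + 11*(⅓)) = 9 + (0 + 11/3) = 9 + 11/3 = 38/3)
770*f(3) = 770*(38/3) = 29260/3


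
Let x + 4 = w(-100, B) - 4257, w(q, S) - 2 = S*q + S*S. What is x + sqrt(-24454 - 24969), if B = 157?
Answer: 4690 + I*sqrt(49423) ≈ 4690.0 + 222.31*I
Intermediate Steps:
w(q, S) = 2 + S**2 + S*q (w(q, S) = 2 + (S*q + S*S) = 2 + (S*q + S**2) = 2 + (S**2 + S*q) = 2 + S**2 + S*q)
x = 4690 (x = -4 + ((2 + 157**2 + 157*(-100)) - 4257) = -4 + ((2 + 24649 - 15700) - 4257) = -4 + (8951 - 4257) = -4 + 4694 = 4690)
x + sqrt(-24454 - 24969) = 4690 + sqrt(-24454 - 24969) = 4690 + sqrt(-49423) = 4690 + I*sqrt(49423)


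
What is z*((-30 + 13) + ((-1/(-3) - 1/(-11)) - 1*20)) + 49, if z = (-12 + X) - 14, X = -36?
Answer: 76451/33 ≈ 2316.7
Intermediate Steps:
z = -62 (z = (-12 - 36) - 14 = -48 - 14 = -62)
z*((-30 + 13) + ((-1/(-3) - 1/(-11)) - 1*20)) + 49 = -62*((-30 + 13) + ((-1/(-3) - 1/(-11)) - 1*20)) + 49 = -62*(-17 + ((-1*(-1/3) - 1*(-1/11)) - 20)) + 49 = -62*(-17 + ((1/3 + 1/11) - 20)) + 49 = -62*(-17 + (14/33 - 20)) + 49 = -62*(-17 - 646/33) + 49 = -62*(-1207/33) + 49 = 74834/33 + 49 = 76451/33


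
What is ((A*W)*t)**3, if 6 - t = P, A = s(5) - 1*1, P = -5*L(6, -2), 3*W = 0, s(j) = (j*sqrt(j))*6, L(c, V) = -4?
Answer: 0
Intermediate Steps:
s(j) = 6*j**(3/2) (s(j) = j**(3/2)*6 = 6*j**(3/2))
W = 0 (W = (1/3)*0 = 0)
P = 20 (P = -5*(-4) = 20)
A = -1 + 30*sqrt(5) (A = 6*5**(3/2) - 1*1 = 6*(5*sqrt(5)) - 1 = 30*sqrt(5) - 1 = -1 + 30*sqrt(5) ≈ 66.082)
t = -14 (t = 6 - 1*20 = 6 - 20 = -14)
((A*W)*t)**3 = (((-1 + 30*sqrt(5))*0)*(-14))**3 = (0*(-14))**3 = 0**3 = 0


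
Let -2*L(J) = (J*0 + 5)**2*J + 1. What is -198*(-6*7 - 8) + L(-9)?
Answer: 10012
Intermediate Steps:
L(J) = -1/2 - 25*J/2 (L(J) = -((J*0 + 5)**2*J + 1)/2 = -((0 + 5)**2*J + 1)/2 = -(5**2*J + 1)/2 = -(25*J + 1)/2 = -(1 + 25*J)/2 = -1/2 - 25*J/2)
-198*(-6*7 - 8) + L(-9) = -198*(-6*7 - 8) + (-1/2 - 25/2*(-9)) = -198*(-42 - 8) + (-1/2 + 225/2) = -198*(-50) + 112 = 9900 + 112 = 10012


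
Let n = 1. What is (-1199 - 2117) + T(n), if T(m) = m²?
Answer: -3315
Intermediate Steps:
(-1199 - 2117) + T(n) = (-1199 - 2117) + 1² = -3316 + 1 = -3315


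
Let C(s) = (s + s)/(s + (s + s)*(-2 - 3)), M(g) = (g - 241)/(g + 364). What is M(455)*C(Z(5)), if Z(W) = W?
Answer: -428/7371 ≈ -0.058065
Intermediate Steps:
M(g) = (-241 + g)/(364 + g)
C(s) = -2/9 (C(s) = (2*s)/(s + (2*s)*(-5)) = (2*s)/(s - 10*s) = (2*s)/((-9*s)) = (2*s)*(-1/(9*s)) = -2/9)
M(455)*C(Z(5)) = ((-241 + 455)/(364 + 455))*(-2/9) = (214/819)*(-2/9) = -428/7371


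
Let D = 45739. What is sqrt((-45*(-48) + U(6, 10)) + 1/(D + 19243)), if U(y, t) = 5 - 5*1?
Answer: sqrt(9120946364822)/64982 ≈ 46.476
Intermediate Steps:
U(y, t) = 0 (U(y, t) = 5 - 5 = 0)
sqrt((-45*(-48) + U(6, 10)) + 1/(D + 19243)) = sqrt((-45*(-48) + 0) + 1/(45739 + 19243)) = sqrt((2160 + 0) + 1/64982) = sqrt(2160 + 1/64982) = sqrt(140361121/64982) = sqrt(9120946364822)/64982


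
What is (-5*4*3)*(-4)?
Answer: 240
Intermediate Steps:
(-5*4*3)*(-4) = -20*3*(-4) = -60*(-4) = 240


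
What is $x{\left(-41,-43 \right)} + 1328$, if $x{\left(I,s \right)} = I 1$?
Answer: $1287$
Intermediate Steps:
$x{\left(I,s \right)} = I$
$x{\left(-41,-43 \right)} + 1328 = -41 + 1328 = 1287$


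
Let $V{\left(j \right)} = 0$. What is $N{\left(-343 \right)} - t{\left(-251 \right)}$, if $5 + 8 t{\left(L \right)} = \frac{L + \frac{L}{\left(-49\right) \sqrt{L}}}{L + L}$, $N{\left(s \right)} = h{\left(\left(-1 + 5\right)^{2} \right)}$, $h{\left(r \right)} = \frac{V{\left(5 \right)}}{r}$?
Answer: $\frac{9}{16} - \frac{i \sqrt{251}}{196784} \approx 0.5625 - 8.0509 \cdot 10^{-5} i$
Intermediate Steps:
$h{\left(r \right)} = 0$ ($h{\left(r \right)} = \frac{0}{r} = 0$)
$N{\left(s \right)} = 0$
$t{\left(L \right)} = - \frac{5}{8} + \frac{L - \frac{\sqrt{L}}{49}}{16 L}$ ($t{\left(L \right)} = - \frac{5}{8} + \frac{\left(L + \frac{L}{\left(-49\right) \sqrt{L}}\right) \frac{1}{L + L}}{8} = - \frac{5}{8} + \frac{\left(L + L \left(- \frac{1}{49 \sqrt{L}}\right)\right) \frac{1}{2 L}}{8} = - \frac{5}{8} + \frac{\left(L - \frac{\sqrt{L}}{49}\right) \frac{1}{2 L}}{8} = - \frac{5}{8} + \frac{\frac{1}{2} \frac{1}{L} \left(L - \frac{\sqrt{L}}{49}\right)}{8} = - \frac{5}{8} + \frac{L - \frac{\sqrt{L}}{49}}{16 L}$)
$N{\left(-343 \right)} - t{\left(-251 \right)} = 0 - \left(- \frac{9}{16} - \frac{1}{784 i \sqrt{251}}\right) = 0 - \left(- \frac{9}{16} - \frac{\left(- \frac{1}{251}\right) i \sqrt{251}}{784}\right) = 0 - \left(- \frac{9}{16} + \frac{i \sqrt{251}}{196784}\right) = 0 + \left(\frac{9}{16} - \frac{i \sqrt{251}}{196784}\right) = \frac{9}{16} - \frac{i \sqrt{251}}{196784}$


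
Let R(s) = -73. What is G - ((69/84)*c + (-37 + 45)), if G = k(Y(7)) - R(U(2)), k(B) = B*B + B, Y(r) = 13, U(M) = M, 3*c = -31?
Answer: 21461/84 ≈ 255.49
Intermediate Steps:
c = -31/3 (c = (⅓)*(-31) = -31/3 ≈ -10.333)
k(B) = B + B² (k(B) = B² + B = B + B²)
G = 255 (G = 13*(1 + 13) - 1*(-73) = 13*14 + 73 = 182 + 73 = 255)
G - ((69/84)*c + (-37 + 45)) = 255 - ((69/84)*(-31/3) + (-37 + 45)) = 255 - ((69*(1/84))*(-31/3) + 8) = 255 - ((23/28)*(-31/3) + 8) = 255 - (-713/84 + 8) = 255 - 1*(-41/84) = 255 + 41/84 = 21461/84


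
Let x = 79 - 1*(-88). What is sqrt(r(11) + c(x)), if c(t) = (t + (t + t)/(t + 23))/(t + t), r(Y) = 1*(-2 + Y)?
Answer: sqrt(85785)/95 ≈ 3.0831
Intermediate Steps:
r(Y) = -2 + Y
x = 167 (x = 79 + 88 = 167)
c(t) = (t + 2*t/(23 + t))/(2*t) (c(t) = (t + (2*t)/(23 + t))/((2*t)) = (t + 2*t/(23 + t))*(1/(2*t)) = (t + 2*t/(23 + t))/(2*t))
sqrt(r(11) + c(x)) = sqrt((-2 + 11) + (25 + 167)/(2*(23 + 167))) = sqrt(9 + (1/2)*192/190) = sqrt(9 + (1/2)*(1/190)*192) = sqrt(9 + 48/95) = sqrt(903/95) = sqrt(85785)/95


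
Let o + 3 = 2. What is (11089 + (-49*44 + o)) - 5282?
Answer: 3650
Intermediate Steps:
o = -1 (o = -3 + 2 = -1)
(11089 + (-49*44 + o)) - 5282 = (11089 + (-49*44 - 1)) - 5282 = (11089 + (-2156 - 1)) - 5282 = (11089 - 2157) - 5282 = 8932 - 5282 = 3650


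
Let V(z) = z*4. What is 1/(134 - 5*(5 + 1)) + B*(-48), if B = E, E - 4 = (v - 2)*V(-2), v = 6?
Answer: 139777/104 ≈ 1344.0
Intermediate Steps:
V(z) = 4*z
E = -28 (E = 4 + (6 - 2)*(4*(-2)) = 4 + 4*(-8) = 4 - 32 = -28)
B = -28
1/(134 - 5*(5 + 1)) + B*(-48) = 1/(134 - 5*(5 + 1)) - 28*(-48) = 1/(134 - 5*6) + 1344 = 1/(134 - 30) + 1344 = 1/104 + 1344 = 139777/104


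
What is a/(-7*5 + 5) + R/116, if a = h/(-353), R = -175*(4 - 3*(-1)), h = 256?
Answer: -6471527/614220 ≈ -10.536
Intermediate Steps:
R = -1225 (R = -175*(4 + 3) = -175*7 = -1225)
a = -256/353 (a = 256/(-353) = 256*(-1/353) = -256/353 ≈ -0.72521)
a/(-7*5 + 5) + R/116 = -256/(353*(-7*5 + 5)) - 1225/116 = -256/(353*(-35 + 5)) - 1225*1/116 = -256/353/(-30) - 1225/116 = -256/353*(-1/30) - 1225/116 = 128/5295 - 1225/116 = -6471527/614220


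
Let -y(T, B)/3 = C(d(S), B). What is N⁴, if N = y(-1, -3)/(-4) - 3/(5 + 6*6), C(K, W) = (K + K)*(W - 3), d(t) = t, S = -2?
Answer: 291843050625/2825761 ≈ 1.0328e+5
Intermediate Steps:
C(K, W) = 2*K*(-3 + W) (C(K, W) = (2*K)*(-3 + W) = 2*K*(-3 + W))
y(T, B) = -36 + 12*B (y(T, B) = -6*(-2)*(-3 + B) = -3*(12 - 4*B) = -36 + 12*B)
N = 735/41 (N = (-36 + 12*(-3))/(-4) - 3/(5 + 6*6) = (-36 - 36)*(-¼) - 3/(5 + 36) = -72*(-¼) - 3/41 = 18 - 3*1/41 = 18 - 3/41 = 735/41 ≈ 17.927)
N⁴ = (735/41)⁴ = 291843050625/2825761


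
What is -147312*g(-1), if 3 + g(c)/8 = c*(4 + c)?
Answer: 7070976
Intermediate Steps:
g(c) = -24 + 8*c*(4 + c) (g(c) = -24 + 8*(c*(4 + c)) = -24 + 8*c*(4 + c))
-147312*g(-1) = -147312*(-24 + 8*(-1)² + 32*(-1)) = -147312*(-24 + 8*1 - 32) = -147312*(-24 + 8 - 32) = -147312*(-48) = 7070976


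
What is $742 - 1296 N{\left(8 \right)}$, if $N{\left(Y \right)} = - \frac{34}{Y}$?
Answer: $6250$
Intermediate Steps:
$742 - 1296 N{\left(8 \right)} = 742 - 1296 \left(- \frac{34}{8}\right) = 742 - 1296 \left(\left(-34\right) \frac{1}{8}\right) = 742 - -5508 = 742 + 5508 = 6250$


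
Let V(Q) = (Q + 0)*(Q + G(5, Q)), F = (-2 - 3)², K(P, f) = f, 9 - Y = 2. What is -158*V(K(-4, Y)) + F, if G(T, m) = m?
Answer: -15459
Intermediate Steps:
Y = 7 (Y = 9 - 1*2 = 9 - 2 = 7)
F = 25 (F = (-5)² = 25)
V(Q) = 2*Q² (V(Q) = (Q + 0)*(Q + Q) = Q*(2*Q) = 2*Q²)
-158*V(K(-4, Y)) + F = -316*7² + 25 = -316*49 + 25 = -158*98 + 25 = -15484 + 25 = -15459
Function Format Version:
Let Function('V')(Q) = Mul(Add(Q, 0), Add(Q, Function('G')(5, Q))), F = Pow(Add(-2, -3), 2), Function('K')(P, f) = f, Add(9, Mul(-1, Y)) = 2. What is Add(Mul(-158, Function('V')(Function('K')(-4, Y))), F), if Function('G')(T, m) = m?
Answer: -15459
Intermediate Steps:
Y = 7 (Y = Add(9, Mul(-1, 2)) = Add(9, -2) = 7)
F = 25 (F = Pow(-5, 2) = 25)
Function('V')(Q) = Mul(2, Pow(Q, 2)) (Function('V')(Q) = Mul(Add(Q, 0), Add(Q, Q)) = Mul(Q, Mul(2, Q)) = Mul(2, Pow(Q, 2)))
Add(Mul(-158, Function('V')(Function('K')(-4, Y))), F) = Add(Mul(-158, Mul(2, Pow(7, 2))), 25) = Add(Mul(-158, Mul(2, 49)), 25) = Add(Mul(-158, 98), 25) = Add(-15484, 25) = -15459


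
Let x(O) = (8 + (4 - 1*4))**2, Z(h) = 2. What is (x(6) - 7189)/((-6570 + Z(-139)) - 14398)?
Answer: 7125/20966 ≈ 0.33984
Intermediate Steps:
x(O) = 64 (x(O) = (8 + (4 - 4))**2 = (8 + 0)**2 = 8**2 = 64)
(x(6) - 7189)/((-6570 + Z(-139)) - 14398) = (64 - 7189)/((-6570 + 2) - 14398) = -7125/(-6568 - 14398) = -7125/(-20966) = -7125*(-1/20966) = 7125/20966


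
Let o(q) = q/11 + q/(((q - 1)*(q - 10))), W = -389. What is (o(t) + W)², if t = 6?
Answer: 1828674169/12100 ≈ 1.5113e+5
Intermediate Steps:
o(q) = q/11 + q/((-1 + q)*(-10 + q)) (o(q) = q*(1/11) + q/(((-1 + q)*(-10 + q))) = q/11 + q*(1/((-1 + q)*(-10 + q))) = q/11 + q/((-1 + q)*(-10 + q)))
(o(t) + W)² = ((1/11)*6*(21 + 6² - 11*6)/(10 + 6² - 11*6) - 389)² = ((1/11)*6*(21 + 36 - 66)/(10 + 36 - 66) - 389)² = ((1/11)*6*(-9)/(-20) - 389)² = ((1/11)*6*(-1/20)*(-9) - 389)² = (27/110 - 389)² = (-42763/110)² = 1828674169/12100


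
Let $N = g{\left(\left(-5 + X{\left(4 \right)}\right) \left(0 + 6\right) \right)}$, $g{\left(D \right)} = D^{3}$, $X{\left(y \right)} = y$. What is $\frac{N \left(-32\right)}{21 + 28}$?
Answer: $\frac{6912}{49} \approx 141.06$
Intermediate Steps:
$N = -216$ ($N = \left(\left(-5 + 4\right) \left(0 + 6\right)\right)^{3} = \left(\left(-1\right) 6\right)^{3} = \left(-6\right)^{3} = -216$)
$\frac{N \left(-32\right)}{21 + 28} = \frac{\left(-216\right) \left(-32\right)}{21 + 28} = \frac{6912}{49}$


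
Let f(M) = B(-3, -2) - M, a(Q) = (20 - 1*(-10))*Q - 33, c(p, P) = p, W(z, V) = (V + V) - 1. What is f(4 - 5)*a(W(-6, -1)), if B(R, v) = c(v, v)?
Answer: 123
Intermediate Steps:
W(z, V) = -1 + 2*V (W(z, V) = 2*V - 1 = -1 + 2*V)
B(R, v) = v
a(Q) = -33 + 30*Q (a(Q) = (20 + 10)*Q - 33 = 30*Q - 33 = -33 + 30*Q)
f(M) = -2 - M
f(4 - 5)*a(W(-6, -1)) = (-2 - (4 - 5))*(-33 + 30*(-1 + 2*(-1))) = (-2 - 1*(-1))*(-33 + 30*(-1 - 2)) = (-2 + 1)*(-33 + 30*(-3)) = -(-33 - 90) = -1*(-123) = 123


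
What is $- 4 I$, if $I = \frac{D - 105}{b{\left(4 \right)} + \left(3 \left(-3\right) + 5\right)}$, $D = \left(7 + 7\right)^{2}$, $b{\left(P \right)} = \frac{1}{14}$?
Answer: $\frac{5096}{55} \approx 92.655$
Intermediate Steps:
$b{\left(P \right)} = \frac{1}{14}$
$D = 196$ ($D = 14^{2} = 196$)
$I = - \frac{1274}{55}$ ($I = \frac{196 - 105}{\frac{1}{14} + \left(3 \left(-3\right) + 5\right)} = \frac{91}{\frac{1}{14} + \left(-9 + 5\right)} = \frac{91}{\frac{1}{14} - 4} = \frac{91}{- \frac{55}{14}} = 91 \left(- \frac{14}{55}\right) = - \frac{1274}{55} \approx -23.164$)
$- 4 I = \left(-4\right) \left(- \frac{1274}{55}\right) = \frac{5096}{55}$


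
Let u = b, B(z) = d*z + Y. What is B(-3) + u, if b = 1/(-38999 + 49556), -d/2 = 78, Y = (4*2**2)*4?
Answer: 5616325/10557 ≈ 532.00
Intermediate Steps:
Y = 64 (Y = (4*4)*4 = 16*4 = 64)
d = -156 (d = -2*78 = -156)
B(z) = 64 - 156*z (B(z) = -156*z + 64 = 64 - 156*z)
b = 1/10557 ≈ 9.4724e-5
u = 1/10557 ≈ 9.4724e-5
B(-3) + u = (64 - 156*(-3)) + 1/10557 = (64 + 468) + 1/10557 = 532 + 1/10557 = 5616325/10557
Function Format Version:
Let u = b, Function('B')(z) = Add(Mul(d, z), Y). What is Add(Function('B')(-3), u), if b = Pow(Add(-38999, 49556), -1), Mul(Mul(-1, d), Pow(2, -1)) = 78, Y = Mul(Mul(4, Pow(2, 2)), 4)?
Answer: Rational(5616325, 10557) ≈ 532.00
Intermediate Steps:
Y = 64 (Y = Mul(Mul(4, 4), 4) = Mul(16, 4) = 64)
d = -156 (d = Mul(-2, 78) = -156)
Function('B')(z) = Add(64, Mul(-156, z)) (Function('B')(z) = Add(Mul(-156, z), 64) = Add(64, Mul(-156, z)))
b = Rational(1, 10557) (b = Pow(10557, -1) = Rational(1, 10557) ≈ 9.4724e-5)
u = Rational(1, 10557) ≈ 9.4724e-5
Add(Function('B')(-3), u) = Add(Add(64, Mul(-156, -3)), Rational(1, 10557)) = Add(Add(64, 468), Rational(1, 10557)) = Add(532, Rational(1, 10557)) = Rational(5616325, 10557)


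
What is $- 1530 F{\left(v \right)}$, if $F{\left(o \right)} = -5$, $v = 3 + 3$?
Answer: $7650$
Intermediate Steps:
$v = 6$
$- 1530 F{\left(v \right)} = \left(-1530\right) \left(-5\right) = 7650$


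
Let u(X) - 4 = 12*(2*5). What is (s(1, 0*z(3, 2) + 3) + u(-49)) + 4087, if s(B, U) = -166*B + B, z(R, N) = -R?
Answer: 4046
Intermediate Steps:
u(X) = 124 (u(X) = 4 + 12*(2*5) = 4 + 12*10 = 4 + 120 = 124)
s(B, U) = -165*B
(s(1, 0*z(3, 2) + 3) + u(-49)) + 4087 = (-165*1 + 124) + 4087 = (-165 + 124) + 4087 = -41 + 4087 = 4046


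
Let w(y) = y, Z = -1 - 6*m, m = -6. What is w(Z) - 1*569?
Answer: -534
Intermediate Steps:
Z = 35 (Z = -1 - 6*(-6) = -1 + 36 = 35)
w(Z) - 1*569 = 35 - 1*569 = 35 - 569 = -534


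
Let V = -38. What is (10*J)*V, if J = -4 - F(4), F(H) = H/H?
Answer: 1900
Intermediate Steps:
F(H) = 1
J = -5 (J = -4 - 1*1 = -4 - 1 = -5)
(10*J)*V = (10*(-5))*(-38) = -50*(-38) = 1900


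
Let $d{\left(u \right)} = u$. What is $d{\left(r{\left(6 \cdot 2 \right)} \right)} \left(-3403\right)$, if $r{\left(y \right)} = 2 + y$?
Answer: $-47642$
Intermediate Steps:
$d{\left(r{\left(6 \cdot 2 \right)} \right)} \left(-3403\right) = \left(2 + 6 \cdot 2\right) \left(-3403\right) = \left(2 + 12\right) \left(-3403\right) = 14 \left(-3403\right) = -47642$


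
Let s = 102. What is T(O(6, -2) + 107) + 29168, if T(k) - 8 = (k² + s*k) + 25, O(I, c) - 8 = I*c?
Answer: 50316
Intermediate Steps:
O(I, c) = 8 + I*c
T(k) = 33 + k² + 102*k (T(k) = 8 + ((k² + 102*k) + 25) = 8 + (25 + k² + 102*k) = 33 + k² + 102*k)
T(O(6, -2) + 107) + 29168 = (33 + ((8 + 6*(-2)) + 107)² + 102*((8 + 6*(-2)) + 107)) + 29168 = (33 + ((8 - 12) + 107)² + 102*((8 - 12) + 107)) + 29168 = (33 + (-4 + 107)² + 102*(-4 + 107)) + 29168 = (33 + 103² + 102*103) + 29168 = (33 + 10609 + 10506) + 29168 = 21148 + 29168 = 50316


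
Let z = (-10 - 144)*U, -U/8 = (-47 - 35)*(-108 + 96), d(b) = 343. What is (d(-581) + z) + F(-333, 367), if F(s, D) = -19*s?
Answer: 1218958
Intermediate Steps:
U = -7872 (U = -8*(-47 - 35)*(-108 + 96) = -(-656)*(-12) = -8*984 = -7872)
z = 1212288 (z = (-10 - 144)*(-7872) = -154*(-7872) = 1212288)
(d(-581) + z) + F(-333, 367) = (343 + 1212288) - 19*(-333) = 1212631 + 6327 = 1218958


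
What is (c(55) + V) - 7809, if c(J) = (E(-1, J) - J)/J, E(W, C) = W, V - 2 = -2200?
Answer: -550441/55 ≈ -10008.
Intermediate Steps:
V = -2198 (V = 2 - 2200 = -2198)
c(J) = (-1 - J)/J
(c(55) + V) - 7809 = ((-1 - 1*55)/55 - 2198) - 7809 = ((-1 - 55)/55 - 2198) - 7809 = ((1/55)*(-56) - 2198) - 7809 = (-56/55 - 2198) - 7809 = -120946/55 - 7809 = -550441/55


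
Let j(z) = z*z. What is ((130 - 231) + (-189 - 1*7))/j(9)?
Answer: -11/3 ≈ -3.6667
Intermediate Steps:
j(z) = z²
((130 - 231) + (-189 - 1*7))/j(9) = ((130 - 231) + (-189 - 1*7))/(9²) = (-101 + (-189 - 7))/81 = (-101 - 196)*(1/81) = -297*1/81 = -11/3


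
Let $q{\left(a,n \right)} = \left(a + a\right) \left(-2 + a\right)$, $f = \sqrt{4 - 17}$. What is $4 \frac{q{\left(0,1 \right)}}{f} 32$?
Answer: $0$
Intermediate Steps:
$f = i \sqrt{13}$ ($f = \sqrt{-13} = i \sqrt{13} \approx 3.6056 i$)
$q{\left(a,n \right)} = 2 a \left(-2 + a\right)$
$4 \frac{q{\left(0,1 \right)}}{f} 32 = 4 \frac{2 \cdot 0 \left(-2 + 0\right)}{i \sqrt{13}} \cdot 32 = 4 \cdot 2 \cdot 0 \left(-2\right) \left(- \frac{i \sqrt{13}}{13}\right) 32 = 4 \cdot 0 \left(- \frac{i \sqrt{13}}{13}\right) 32 = 4 \cdot 0 \cdot 32 = 0 \cdot 32 = 0$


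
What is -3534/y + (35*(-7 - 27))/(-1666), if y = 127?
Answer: -24103/889 ≈ -27.112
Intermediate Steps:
-3534/y + (35*(-7 - 27))/(-1666) = -3534/127 + (35*(-7 - 27))/(-1666) = -3534*1/127 + (35*(-34))*(-1/1666) = -3534/127 - 1190*(-1/1666) = -3534/127 + 5/7 = -24103/889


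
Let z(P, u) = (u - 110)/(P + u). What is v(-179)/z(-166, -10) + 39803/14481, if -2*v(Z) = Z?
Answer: 9703378/72405 ≈ 134.02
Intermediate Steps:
v(Z) = -Z/2
z(P, u) = (-110 + u)/(P + u)
v(-179)/z(-166, -10) + 39803/14481 = (-½*(-179))/(((-110 - 10)/(-166 - 10))) + 39803/14481 = 179/(2*((-120/(-176)))) + 39803*(1/14481) = 179/(2*((-1/176*(-120)))) + 39803/14481 = 179/(2*(15/22)) + 39803/14481 = (179/2)*(22/15) + 39803/14481 = 1969/15 + 39803/14481 = 9703378/72405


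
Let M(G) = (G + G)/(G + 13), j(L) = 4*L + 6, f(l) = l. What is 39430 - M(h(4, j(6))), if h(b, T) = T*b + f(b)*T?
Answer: 9975310/253 ≈ 39428.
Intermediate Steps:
j(L) = 6 + 4*L
h(b, T) = 2*T*b (h(b, T) = T*b + b*T = T*b + T*b = 2*T*b)
M(G) = 2*G/(13 + G) (M(G) = (2*G)/(13 + G) = 2*G/(13 + G))
39430 - M(h(4, j(6))) = 39430 - 2*2*(6 + 4*6)*4/(13 + 2*(6 + 4*6)*4) = 39430 - 2*2*(6 + 24)*4/(13 + 2*(6 + 24)*4) = 39430 - 2*2*30*4/(13 + 2*30*4) = 39430 - 2*240/(13 + 240) = 39430 - 2*240/253 = 39430 - 1*480/253 = 39430 - 480/253 = 9975310/253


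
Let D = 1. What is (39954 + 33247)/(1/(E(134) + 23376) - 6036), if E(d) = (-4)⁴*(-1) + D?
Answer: -1692480321/139558355 ≈ -12.127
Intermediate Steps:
E(d) = -255 (E(d) = (-4)⁴*(-1) + 1 = 256*(-1) + 1 = -256 + 1 = -255)
(39954 + 33247)/(1/(E(134) + 23376) - 6036) = (39954 + 33247)/(1/(-255 + 23376) - 6036) = 73201/(1/23121 - 6036) = 73201/(-139558355/23121) = 73201*(-23121/139558355) = -1692480321/139558355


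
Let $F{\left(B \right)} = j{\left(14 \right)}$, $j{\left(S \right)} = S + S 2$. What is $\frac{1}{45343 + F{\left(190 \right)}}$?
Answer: $\frac{1}{45385} \approx 2.2034 \cdot 10^{-5}$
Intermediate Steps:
$j{\left(S \right)} = 3 S$ ($j{\left(S \right)} = S + 2 S = 3 S$)
$F{\left(B \right)} = 42$ ($F{\left(B \right)} = 3 \cdot 14 = 42$)
$\frac{1}{45343 + F{\left(190 \right)}} = \frac{1}{45343 + 42} = \frac{1}{45385}$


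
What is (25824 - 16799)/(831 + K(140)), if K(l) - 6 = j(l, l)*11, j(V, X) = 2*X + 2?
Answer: 9025/3939 ≈ 2.2912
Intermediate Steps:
j(V, X) = 2 + 2*X
K(l) = 28 + 22*l (K(l) = 6 + (2 + 2*l)*11 = 6 + (22 + 22*l) = 28 + 22*l)
(25824 - 16799)/(831 + K(140)) = (25824 - 16799)/(831 + (28 + 22*140)) = 9025/(831 + (28 + 3080)) = 9025/(831 + 3108) = 9025/3939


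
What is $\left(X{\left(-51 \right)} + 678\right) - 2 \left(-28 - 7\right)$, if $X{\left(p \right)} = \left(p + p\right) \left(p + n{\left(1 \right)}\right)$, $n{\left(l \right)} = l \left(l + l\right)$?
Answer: $5746$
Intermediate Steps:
$n{\left(l \right)} = 2 l^{2}$ ($n{\left(l \right)} = l 2 l = 2 l^{2}$)
$X{\left(p \right)} = 2 p \left(2 + p\right)$ ($X{\left(p \right)} = \left(p + p\right) \left(p + 2 \cdot 1^{2}\right) = 2 p \left(p + 2 \cdot 1\right) = 2 p \left(p + 2\right) = 2 p \left(2 + p\right)$)
$\left(X{\left(-51 \right)} + 678\right) - 2 \left(-28 - 7\right) = \left(2 \left(-51\right) \left(2 - 51\right) + 678\right) - 2 \left(-28 - 7\right) = \left(2 \left(-51\right) \left(-49\right) + 678\right) - -70 = \left(4998 + 678\right) + 70 = 5676 + 70 = 5746$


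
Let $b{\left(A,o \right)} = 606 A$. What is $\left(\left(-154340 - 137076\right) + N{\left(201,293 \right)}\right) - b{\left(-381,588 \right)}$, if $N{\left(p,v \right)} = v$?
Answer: $-60237$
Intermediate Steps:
$\left(\left(-154340 - 137076\right) + N{\left(201,293 \right)}\right) - b{\left(-381,588 \right)} = \left(\left(-154340 - 137076\right) + 293\right) - 606 \left(-381\right) = \left(-291416 + 293\right) - -230886 = -291123 + 230886 = -60237$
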